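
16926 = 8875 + 8051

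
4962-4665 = 297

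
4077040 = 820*4972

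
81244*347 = 28191668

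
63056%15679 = 340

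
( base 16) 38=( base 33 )1n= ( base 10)56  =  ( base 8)70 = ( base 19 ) 2I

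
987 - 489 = 498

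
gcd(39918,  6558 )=6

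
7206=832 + 6374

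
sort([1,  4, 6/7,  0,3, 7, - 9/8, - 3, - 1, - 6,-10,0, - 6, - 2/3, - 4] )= [ - 10, - 6, -6, -4, - 3, - 9/8  , - 1, - 2/3, 0,0, 6/7,1,3 , 4, 7 ]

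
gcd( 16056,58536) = 72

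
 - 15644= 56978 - 72622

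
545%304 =241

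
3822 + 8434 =12256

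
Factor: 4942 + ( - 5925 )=-983^1 = -  983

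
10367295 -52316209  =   - 41948914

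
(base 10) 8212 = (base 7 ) 32641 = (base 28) AD8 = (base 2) 10000000010100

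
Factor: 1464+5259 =3^4*83^1 =6723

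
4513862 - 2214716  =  2299146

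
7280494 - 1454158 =5826336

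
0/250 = 0 = 0.00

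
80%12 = 8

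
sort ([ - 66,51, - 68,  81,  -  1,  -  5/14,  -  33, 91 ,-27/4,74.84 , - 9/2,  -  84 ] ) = [ - 84,-68, - 66,  -  33, - 27/4, - 9/2,  -  1, - 5/14 , 51 , 74.84,81, 91 ]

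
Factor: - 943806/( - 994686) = 157301/165781 =7^( - 1)*11^ (-1 ) * 17^1* 19^1 *487^1 *2153^( - 1 ) 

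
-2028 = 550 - 2578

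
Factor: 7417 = 7417^1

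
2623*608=1594784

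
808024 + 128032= 936056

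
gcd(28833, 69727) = 7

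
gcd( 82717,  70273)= 1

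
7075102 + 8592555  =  15667657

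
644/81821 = 644/81821 = 0.01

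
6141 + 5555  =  11696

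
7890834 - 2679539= 5211295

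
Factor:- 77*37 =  - 2849=- 7^1*11^1*37^1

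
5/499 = 5/499 = 0.01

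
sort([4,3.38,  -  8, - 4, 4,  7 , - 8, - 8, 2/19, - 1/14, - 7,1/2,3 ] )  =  [ - 8, - 8, - 8 , -7, -4, - 1/14,2/19, 1/2, 3,3.38,4,4,7 ] 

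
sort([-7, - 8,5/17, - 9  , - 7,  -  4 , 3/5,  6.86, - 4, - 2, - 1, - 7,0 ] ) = [ - 9,  -  8, - 7,-7 ,-7 , - 4, - 4,-2,  -  1,0,  5/17, 3/5,6.86 ] 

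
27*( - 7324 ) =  - 197748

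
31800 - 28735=3065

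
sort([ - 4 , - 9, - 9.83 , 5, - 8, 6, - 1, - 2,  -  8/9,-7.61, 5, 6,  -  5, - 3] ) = [ - 9.83, - 9,  -  8, - 7.61, - 5, - 4, - 3,  -  2, - 1,-8/9,5,5, 6, 6 ]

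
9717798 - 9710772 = 7026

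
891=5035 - 4144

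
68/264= 17/66 = 0.26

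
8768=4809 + 3959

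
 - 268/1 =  - 268 = -  268.00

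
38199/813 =12733/271 = 46.99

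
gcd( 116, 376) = 4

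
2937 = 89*33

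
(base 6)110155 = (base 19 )1664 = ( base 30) A4N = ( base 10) 9143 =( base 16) 23B7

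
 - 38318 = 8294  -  46612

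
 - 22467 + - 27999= - 50466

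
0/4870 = 0 = 0.00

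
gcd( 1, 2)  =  1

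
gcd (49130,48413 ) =1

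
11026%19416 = 11026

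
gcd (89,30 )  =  1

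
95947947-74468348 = 21479599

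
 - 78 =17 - 95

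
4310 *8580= 36979800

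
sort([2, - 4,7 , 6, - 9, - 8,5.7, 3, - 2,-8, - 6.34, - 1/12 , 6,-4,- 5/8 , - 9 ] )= [ - 9, - 9, - 8, - 8,  -  6.34,  -  4,-4,- 2,-5/8 , - 1/12 , 2 , 3,5.7, 6,6,7 ] 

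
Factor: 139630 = 2^1*5^1*13963^1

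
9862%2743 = 1633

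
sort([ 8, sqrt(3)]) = [sqrt(3), 8] 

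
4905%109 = 0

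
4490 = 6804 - 2314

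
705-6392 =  - 5687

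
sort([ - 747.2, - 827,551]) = [ -827,-747.2,  551] 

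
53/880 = 53/880=0.06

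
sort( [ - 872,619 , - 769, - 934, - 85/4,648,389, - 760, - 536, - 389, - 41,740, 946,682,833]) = [-934 , - 872, - 769, - 760, - 536,  -  389,- 41, - 85/4, 389, 619,648,682,  740,833, 946 ]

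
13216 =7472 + 5744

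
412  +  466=878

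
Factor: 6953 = 17^1*409^1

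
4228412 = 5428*779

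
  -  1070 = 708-1778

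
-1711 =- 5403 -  - 3692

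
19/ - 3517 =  - 19/3517  =  -0.01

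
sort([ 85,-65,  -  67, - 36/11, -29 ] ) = [-67,-65, - 29, - 36/11,85]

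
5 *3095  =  15475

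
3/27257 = 3/27257 =0.00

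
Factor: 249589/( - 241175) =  - 5^( - 2)*11^ ( - 1) * 877^( - 1)*249589^1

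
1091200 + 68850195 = 69941395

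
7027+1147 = 8174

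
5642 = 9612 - 3970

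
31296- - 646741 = 678037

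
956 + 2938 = 3894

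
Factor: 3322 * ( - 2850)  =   - 9467700  =  - 2^2*3^1*5^2*11^1 * 19^1 * 151^1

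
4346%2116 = 114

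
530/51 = 530/51 = 10.39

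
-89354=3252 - 92606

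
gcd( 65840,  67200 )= 80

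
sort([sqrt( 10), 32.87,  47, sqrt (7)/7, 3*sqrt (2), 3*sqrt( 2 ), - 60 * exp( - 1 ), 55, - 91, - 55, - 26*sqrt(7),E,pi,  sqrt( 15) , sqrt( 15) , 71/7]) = [-91 , - 26*sqrt( 7), - 55, - 60*exp( - 1 ),sqrt( 7)/7, E , pi, sqrt( 10),  sqrt (15), sqrt( 15) , 3*sqrt( 2),3*sqrt(2 ) , 71/7,32.87, 47 , 55]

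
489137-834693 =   -  345556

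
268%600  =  268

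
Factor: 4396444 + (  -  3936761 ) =7^1*97^1*677^1 = 459683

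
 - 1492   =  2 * (-746)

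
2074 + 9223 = 11297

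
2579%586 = 235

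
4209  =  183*23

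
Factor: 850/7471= 2^1*5^2*17^1*31^(- 1)*241^( - 1 )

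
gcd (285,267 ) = 3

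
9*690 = 6210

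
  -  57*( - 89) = 5073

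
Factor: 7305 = 3^1*5^1*487^1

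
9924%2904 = 1212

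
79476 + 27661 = 107137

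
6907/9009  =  6907/9009 = 0.77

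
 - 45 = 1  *( - 45 ) 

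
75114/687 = 25038/229 = 109.34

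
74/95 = 74/95 = 0.78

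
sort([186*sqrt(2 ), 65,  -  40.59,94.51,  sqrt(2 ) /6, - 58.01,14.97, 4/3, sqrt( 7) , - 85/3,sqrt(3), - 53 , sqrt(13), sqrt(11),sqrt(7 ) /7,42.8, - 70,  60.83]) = [ - 70,  -  58.01, - 53, - 40.59, - 85/3,sqrt( 2)/6,sqrt( 7)/7, 4/3 , sqrt(3),sqrt(7 ),sqrt(11 ), sqrt( 13 ), 14.97, 42.8,60.83, 65,94.51,  186  *  sqrt( 2) ]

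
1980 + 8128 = 10108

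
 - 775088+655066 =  - 120022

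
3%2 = 1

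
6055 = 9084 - 3029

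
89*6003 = 534267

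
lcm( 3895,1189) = 112955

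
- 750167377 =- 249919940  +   - 500247437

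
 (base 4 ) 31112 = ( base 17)2g4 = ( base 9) 1148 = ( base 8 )1526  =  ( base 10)854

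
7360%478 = 190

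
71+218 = 289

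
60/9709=60/9709 = 0.01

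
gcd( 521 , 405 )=1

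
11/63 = 11/63 = 0.17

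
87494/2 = 43747= 43747.00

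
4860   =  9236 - 4376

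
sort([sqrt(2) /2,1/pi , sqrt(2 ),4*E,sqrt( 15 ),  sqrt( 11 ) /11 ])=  [ sqrt(11) /11,1/pi,sqrt( 2)/2,sqrt( 2 ),sqrt(15), 4*E]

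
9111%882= 291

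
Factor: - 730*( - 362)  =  2^2*5^1*73^1 * 181^1 = 264260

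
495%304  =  191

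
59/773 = 59/773= 0.08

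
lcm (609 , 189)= 5481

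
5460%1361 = 16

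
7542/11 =685+7/11 = 685.64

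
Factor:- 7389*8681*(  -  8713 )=558885879117 = 3^2*821^1*8681^1*8713^1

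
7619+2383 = 10002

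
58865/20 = 11773/4 = 2943.25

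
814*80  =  65120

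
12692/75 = 169 + 17/75=169.23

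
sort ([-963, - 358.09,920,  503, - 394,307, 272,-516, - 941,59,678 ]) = [ - 963, - 941, - 516, - 394, - 358.09, 59, 272,307, 503,678,920 ] 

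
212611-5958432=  - 5745821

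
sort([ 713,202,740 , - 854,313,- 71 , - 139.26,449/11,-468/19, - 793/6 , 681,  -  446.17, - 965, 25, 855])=[ - 965,  -  854, - 446.17,-139.26, - 793/6,-71, - 468/19, 25, 449/11, 202, 313,681, 713, 740,855]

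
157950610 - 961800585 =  - 803849975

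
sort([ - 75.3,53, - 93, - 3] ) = [-93, - 75.3, - 3 , 53 ]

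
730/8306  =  365/4153 = 0.09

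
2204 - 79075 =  - 76871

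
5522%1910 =1702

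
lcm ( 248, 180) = 11160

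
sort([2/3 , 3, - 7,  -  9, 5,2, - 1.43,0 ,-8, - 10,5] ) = [-10,  -  9, - 8, - 7,- 1.43,0,2/3,2, 3,5,5 ] 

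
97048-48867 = 48181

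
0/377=0 = 0.00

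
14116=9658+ 4458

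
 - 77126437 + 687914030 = 610787593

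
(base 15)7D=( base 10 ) 118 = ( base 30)3s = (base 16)76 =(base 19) 64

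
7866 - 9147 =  - 1281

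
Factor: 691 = 691^1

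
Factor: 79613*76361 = 6079328293 = 19^1*4019^1*79613^1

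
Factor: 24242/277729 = 46/527  =  2^1*17^( - 1) * 23^1*31^( - 1) 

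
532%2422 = 532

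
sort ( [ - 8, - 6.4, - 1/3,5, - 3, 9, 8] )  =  [ - 8, - 6.4,-3 , - 1/3, 5, 8, 9 ] 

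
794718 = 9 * 88302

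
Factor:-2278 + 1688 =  - 590 = - 2^1*5^1*59^1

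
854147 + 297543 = 1151690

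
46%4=2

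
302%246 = 56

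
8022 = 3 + 8019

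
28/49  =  4/7 = 0.57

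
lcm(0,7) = 0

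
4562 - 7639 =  - 3077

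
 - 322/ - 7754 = 161/3877 = 0.04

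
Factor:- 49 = -7^2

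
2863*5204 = 14899052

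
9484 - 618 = 8866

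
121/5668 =121/5668 = 0.02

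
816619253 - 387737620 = 428881633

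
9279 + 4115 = 13394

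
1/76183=1/76183 = 0.00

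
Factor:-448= - 2^6 * 7^1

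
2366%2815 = 2366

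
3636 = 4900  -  1264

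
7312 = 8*914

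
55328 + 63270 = 118598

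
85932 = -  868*( - 99)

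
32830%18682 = 14148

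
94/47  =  2 = 2.00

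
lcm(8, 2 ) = 8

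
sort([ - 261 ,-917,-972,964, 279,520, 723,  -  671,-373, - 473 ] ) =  [ - 972, - 917,-671,- 473, - 373,-261,279, 520,723, 964 ]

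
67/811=67/811 = 0.08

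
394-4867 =- 4473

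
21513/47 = 21513/47= 457.72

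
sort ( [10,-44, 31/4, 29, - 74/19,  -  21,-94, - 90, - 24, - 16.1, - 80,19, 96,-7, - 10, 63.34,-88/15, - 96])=[ - 96, - 94, - 90 , - 80,-44,-24,  -  21 ,-16.1,-10, - 7, - 88/15,- 74/19  ,  31/4, 10 , 19,29,  63.34,  96]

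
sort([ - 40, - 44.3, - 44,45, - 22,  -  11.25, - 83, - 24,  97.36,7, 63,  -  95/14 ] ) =[ - 83, - 44.3, - 44, - 40, - 24, - 22, - 11.25, - 95/14 , 7, 45,  63, 97.36]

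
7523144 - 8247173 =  - 724029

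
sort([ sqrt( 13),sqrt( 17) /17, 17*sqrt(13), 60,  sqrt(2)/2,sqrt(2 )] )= [sqrt( 17) /17,sqrt(2)/2,sqrt(2),sqrt( 13),60, 17 * sqrt(13) ] 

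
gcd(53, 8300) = 1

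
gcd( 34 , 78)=2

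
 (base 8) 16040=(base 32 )710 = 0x1C20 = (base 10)7200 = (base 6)53200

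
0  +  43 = 43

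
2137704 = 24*89071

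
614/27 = 614/27 = 22.74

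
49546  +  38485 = 88031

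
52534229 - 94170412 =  - 41636183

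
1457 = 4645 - 3188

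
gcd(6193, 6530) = 1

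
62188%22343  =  17502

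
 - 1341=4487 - 5828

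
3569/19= 187  +  16/19=187.84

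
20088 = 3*6696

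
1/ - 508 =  - 1 +507/508 = - 0.00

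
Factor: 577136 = 2^4 * 7^1 * 5153^1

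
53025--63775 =116800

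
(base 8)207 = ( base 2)10000111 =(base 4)2013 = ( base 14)99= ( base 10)135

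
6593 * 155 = 1021915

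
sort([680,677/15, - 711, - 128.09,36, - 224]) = [ - 711,  -  224, - 128.09, 36,  677/15,680] 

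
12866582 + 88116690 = 100983272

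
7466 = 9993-2527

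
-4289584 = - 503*8528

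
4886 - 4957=-71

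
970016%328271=313474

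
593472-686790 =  - 93318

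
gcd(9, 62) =1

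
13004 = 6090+6914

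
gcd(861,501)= 3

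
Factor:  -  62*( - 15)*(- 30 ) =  - 2^2*3^2*5^2*31^1=- 27900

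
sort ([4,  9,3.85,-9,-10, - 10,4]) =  [ - 10, -10, - 9,3.85,4,  4, 9 ]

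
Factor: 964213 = 964213^1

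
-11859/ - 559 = 21+120/559 = 21.21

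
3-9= - 6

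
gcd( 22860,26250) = 30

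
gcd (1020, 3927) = 51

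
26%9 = 8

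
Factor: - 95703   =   -3^1*19^1 *23^1*73^1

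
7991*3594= 28719654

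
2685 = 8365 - 5680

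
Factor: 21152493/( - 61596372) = -7050831/20532124 = - 2^( - 2)*3^1 * 17^ ( - 1)*37^1 * 63521^1*301943^( - 1)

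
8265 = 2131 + 6134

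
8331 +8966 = 17297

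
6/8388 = 1/1398=0.00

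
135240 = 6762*20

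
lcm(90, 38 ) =1710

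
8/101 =8/101= 0.08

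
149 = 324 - 175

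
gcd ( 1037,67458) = 1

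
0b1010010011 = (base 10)659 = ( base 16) 293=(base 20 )1cj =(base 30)lt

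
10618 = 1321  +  9297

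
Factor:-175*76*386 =  -  2^3*5^2*7^1*19^1 * 193^1 = - 5133800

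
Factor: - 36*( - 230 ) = 8280 = 2^3*3^2*5^1 * 23^1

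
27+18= 45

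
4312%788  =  372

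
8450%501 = 434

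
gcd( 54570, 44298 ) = 642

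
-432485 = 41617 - 474102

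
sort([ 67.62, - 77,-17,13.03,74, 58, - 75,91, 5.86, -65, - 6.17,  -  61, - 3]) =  [ - 77, - 75, - 65,-61, - 17, - 6.17,-3, 5.86, 13.03,58, 67.62,74,91 ]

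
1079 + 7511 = 8590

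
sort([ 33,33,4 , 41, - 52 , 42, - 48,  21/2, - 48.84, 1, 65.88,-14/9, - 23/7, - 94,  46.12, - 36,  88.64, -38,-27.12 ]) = [-94 ,-52 , - 48.84 , - 48, - 38 , - 36,-27.12,  -  23/7  ,-14/9,1, 4,  21/2,33,33,  41,  42,46.12 , 65.88 , 88.64 ]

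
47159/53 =47159/53 = 889.79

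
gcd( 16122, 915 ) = 3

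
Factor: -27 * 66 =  - 1782 = - 2^1*3^4*11^1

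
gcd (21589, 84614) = 1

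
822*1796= 1476312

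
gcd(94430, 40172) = 2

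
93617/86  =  1088  +  49/86 = 1088.57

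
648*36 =23328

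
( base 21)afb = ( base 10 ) 4736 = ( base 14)1A24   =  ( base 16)1280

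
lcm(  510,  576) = 48960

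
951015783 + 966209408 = 1917225191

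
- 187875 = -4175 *45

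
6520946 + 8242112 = 14763058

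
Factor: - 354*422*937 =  - 139976556 = - 2^2*3^1*59^1 * 211^1 *937^1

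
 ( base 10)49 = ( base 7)100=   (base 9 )54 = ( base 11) 45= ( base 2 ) 110001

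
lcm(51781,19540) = 1035620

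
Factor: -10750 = - 2^1*5^3*43^1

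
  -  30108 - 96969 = - 127077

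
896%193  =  124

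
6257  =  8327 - 2070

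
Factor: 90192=2^4*3^1*1879^1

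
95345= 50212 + 45133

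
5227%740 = 47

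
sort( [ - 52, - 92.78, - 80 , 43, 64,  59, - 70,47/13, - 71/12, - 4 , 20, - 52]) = [ - 92.78,-80, - 70, - 52  , - 52 , - 71/12, - 4, 47/13, 20,  43, 59,64 ] 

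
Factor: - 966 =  - 2^1* 3^1 * 7^1*23^1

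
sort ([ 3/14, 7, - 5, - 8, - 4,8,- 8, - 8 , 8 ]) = [ - 8,-8, - 8, - 5, -4, 3/14,7 , 8,8 ] 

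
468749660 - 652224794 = -183475134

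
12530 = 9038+3492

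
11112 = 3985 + 7127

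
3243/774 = 1081/258 = 4.19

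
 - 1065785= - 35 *30451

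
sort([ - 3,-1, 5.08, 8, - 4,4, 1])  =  [ - 4, - 3 , - 1, 1, 4,5.08,8] 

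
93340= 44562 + 48778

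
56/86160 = 7/10770 = 0.00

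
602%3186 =602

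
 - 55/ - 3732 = 55/3732 = 0.01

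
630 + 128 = 758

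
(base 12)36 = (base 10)42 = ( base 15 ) 2c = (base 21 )20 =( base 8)52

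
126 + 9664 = 9790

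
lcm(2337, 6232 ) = 18696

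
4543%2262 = 19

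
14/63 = 2/9 = 0.22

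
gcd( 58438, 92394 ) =2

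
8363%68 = 67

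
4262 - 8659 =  - 4397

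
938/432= 2 + 37/216 = 2.17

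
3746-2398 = 1348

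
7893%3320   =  1253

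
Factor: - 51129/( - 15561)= 23/7 = 7^ ( - 1 )*23^1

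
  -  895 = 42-937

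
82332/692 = 118 + 169/173 = 118.98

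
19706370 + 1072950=20779320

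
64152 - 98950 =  - 34798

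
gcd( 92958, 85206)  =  6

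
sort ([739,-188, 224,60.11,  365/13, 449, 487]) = [-188, 365/13, 60.11, 224, 449, 487,  739]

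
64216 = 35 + 64181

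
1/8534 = 1/8534 = 0.00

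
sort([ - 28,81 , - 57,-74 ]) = [ - 74,-57, - 28,  81 ] 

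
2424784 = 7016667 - 4591883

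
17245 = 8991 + 8254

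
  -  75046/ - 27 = 2779 + 13/27= 2779.48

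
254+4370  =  4624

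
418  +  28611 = 29029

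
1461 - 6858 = -5397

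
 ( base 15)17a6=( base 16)13f2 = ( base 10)5106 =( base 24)8ki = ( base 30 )5k6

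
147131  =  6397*23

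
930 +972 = 1902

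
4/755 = 4/755 = 0.01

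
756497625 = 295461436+461036189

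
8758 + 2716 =11474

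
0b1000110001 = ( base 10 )561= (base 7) 1431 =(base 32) hh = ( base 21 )15f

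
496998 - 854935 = -357937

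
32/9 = 3 + 5/9 = 3.56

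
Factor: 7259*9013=7^1*17^1*61^1 * 9013^1 =65425367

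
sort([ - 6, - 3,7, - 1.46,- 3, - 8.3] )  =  [ - 8.3, - 6, - 3, -3, - 1.46, 7 ]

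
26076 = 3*8692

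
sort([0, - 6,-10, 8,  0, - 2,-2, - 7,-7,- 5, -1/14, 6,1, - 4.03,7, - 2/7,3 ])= [ - 10, - 7, - 7, -6,-5, - 4.03, - 2, - 2,-2/7,  -  1/14, 0,0, 1,3, 6,7,8 ] 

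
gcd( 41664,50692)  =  4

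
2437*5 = 12185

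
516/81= 172/27= 6.37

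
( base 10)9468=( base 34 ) 86g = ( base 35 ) 7pi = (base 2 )10010011111100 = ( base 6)111500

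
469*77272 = 36240568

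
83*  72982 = 6057506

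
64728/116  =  558  =  558.00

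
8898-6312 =2586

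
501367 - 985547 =  -  484180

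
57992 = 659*88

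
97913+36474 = 134387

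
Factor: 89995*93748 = 8436851260= 2^2*5^1*23^1*41^1*439^1* 1019^1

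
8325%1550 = 575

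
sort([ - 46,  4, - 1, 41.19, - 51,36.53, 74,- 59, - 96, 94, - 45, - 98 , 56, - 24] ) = [ - 98, - 96, - 59 , - 51, - 46, - 45, - 24,-1,4,36.53,  41.19 , 56,74,94] 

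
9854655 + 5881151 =15735806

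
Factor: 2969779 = 2969779^1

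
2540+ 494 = 3034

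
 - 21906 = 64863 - 86769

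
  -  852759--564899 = -287860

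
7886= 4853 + 3033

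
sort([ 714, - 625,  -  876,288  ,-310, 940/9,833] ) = [ - 876, - 625, - 310,940/9,288 , 714,833]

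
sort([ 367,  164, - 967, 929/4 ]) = [ - 967, 164,929/4,  367 ] 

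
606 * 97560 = 59121360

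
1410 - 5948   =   - 4538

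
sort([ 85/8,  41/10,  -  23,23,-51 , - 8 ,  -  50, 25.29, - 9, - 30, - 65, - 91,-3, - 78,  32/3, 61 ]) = [ - 91 , - 78, - 65, - 51, - 50, - 30, - 23, - 9, - 8, - 3,41/10 , 85/8, 32/3, 23 , 25.29 , 61 ] 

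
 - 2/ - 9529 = 2/9529 = 0.00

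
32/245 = 32/245 = 0.13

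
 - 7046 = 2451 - 9497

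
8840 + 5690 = 14530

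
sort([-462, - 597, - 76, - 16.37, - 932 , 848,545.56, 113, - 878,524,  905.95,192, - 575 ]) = [ - 932 , - 878, - 597, - 575, - 462, - 76, - 16.37,113,192, 524,545.56,  848, 905.95 ]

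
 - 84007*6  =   - 504042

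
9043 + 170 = 9213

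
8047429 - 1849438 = 6197991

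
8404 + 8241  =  16645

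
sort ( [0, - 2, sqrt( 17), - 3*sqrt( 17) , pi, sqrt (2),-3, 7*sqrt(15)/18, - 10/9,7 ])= [  -  3*sqrt ( 17 ),- 3, - 2, - 10/9, 0, sqrt(2), 7*sqrt (15)/18, pi , sqrt ( 17),7 ]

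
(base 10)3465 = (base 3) 11202100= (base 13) 1767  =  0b110110001001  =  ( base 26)537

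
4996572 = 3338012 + 1658560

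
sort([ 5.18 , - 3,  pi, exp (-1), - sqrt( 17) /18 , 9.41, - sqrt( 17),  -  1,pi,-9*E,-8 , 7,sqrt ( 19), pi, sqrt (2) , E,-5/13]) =[  -  9*E , - 8,-sqrt(17 ),-3, - 1, - 5/13,-sqrt( 17) /18,exp( - 1 ),sqrt (2 ),E,pi,  pi, pi , sqrt(19), 5.18,7,9.41 ] 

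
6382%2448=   1486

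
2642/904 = 2 + 417/452 = 2.92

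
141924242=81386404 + 60537838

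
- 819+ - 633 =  - 1452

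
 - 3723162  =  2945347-6668509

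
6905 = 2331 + 4574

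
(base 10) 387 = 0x183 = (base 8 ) 603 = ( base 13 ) 23a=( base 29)da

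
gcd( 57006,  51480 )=18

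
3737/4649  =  3737/4649 = 0.80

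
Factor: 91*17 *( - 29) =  - 7^1*13^1  *  17^1*29^1 = - 44863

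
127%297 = 127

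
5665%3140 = 2525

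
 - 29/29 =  - 1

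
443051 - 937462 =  - 494411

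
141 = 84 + 57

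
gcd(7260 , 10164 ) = 1452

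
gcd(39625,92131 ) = 1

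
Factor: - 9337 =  - 9337^1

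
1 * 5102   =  5102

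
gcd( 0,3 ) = 3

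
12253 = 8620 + 3633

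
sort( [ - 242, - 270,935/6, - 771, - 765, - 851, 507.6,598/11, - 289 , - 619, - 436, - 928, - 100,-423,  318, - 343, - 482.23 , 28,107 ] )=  [ - 928, - 851, - 771, - 765, - 619, - 482.23, - 436 , - 423, -343, - 289, - 270, - 242 , - 100 , 28, 598/11, 107, 935/6,318, 507.6 ] 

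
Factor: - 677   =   - 677^1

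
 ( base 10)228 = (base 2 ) 11100100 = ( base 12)170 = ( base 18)CC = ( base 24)9c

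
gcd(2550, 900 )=150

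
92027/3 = 30675 +2/3 = 30675.67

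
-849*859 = - 729291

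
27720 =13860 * 2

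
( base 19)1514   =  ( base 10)8687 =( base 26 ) cm3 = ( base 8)20757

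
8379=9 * 931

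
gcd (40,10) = 10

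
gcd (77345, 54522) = 1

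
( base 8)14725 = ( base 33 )62d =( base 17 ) 15f0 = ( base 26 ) 9K9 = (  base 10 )6613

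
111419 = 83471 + 27948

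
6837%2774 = 1289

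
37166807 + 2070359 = 39237166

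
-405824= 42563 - 448387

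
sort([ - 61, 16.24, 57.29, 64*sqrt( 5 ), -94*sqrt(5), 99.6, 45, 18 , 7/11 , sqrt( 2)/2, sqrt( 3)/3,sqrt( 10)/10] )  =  [ - 94*sqrt(5), - 61,sqrt(10) /10, sqrt( 3)/3, 7/11,  sqrt( 2)/2, 16.24,18,  45 , 57.29, 99.6, 64 * sqrt( 5 )]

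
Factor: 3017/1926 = 2^(-1)*3^(-2)*7^1*107^(-1 )*431^1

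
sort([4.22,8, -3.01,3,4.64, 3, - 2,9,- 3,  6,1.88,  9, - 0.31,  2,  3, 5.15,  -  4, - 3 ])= [  -  4 ,  -  3.01,-3, -3,  -  2, - 0.31 , 1.88,  2, 3, 3 , 3, 4.22, 4.64, 5.15,6,  8,9,  9 ]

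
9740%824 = 676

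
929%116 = 1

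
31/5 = 6 + 1/5=6.20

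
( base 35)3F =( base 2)1111000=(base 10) 120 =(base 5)440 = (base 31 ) 3r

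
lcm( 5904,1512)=123984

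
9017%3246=2525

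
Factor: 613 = 613^1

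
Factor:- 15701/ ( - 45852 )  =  2^ (-2)*3^(-1 ) * 7^1*2243^1*3821^( - 1 ) 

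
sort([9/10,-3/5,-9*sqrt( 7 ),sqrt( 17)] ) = [-9*sqrt( 7), - 3/5, 9/10,sqrt( 17 )]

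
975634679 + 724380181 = 1700014860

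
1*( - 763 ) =  -  763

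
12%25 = 12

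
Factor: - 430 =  - 2^1*5^1*43^1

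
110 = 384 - 274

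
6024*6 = 36144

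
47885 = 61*785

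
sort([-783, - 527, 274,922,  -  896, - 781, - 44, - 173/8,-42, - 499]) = [ - 896, - 783, - 781, - 527, - 499, - 44, - 42, - 173/8,274,922] 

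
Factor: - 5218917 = - 3^1*11^1*167^1*947^1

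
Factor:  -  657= -3^2*73^1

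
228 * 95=21660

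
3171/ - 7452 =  -1 + 1427/2484 = - 0.43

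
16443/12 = 5481/4 = 1370.25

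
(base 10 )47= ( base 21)25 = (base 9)52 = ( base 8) 57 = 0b101111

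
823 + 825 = 1648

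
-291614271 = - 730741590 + 439127319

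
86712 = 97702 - 10990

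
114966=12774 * 9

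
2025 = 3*675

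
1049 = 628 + 421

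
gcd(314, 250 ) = 2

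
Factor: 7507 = 7507^1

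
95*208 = 19760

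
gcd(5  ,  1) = 1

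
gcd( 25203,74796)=813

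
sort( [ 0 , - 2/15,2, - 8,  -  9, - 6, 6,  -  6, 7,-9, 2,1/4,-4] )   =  [-9,-9, - 8,-6, -6, - 4,-2/15, 0, 1/4,2, 2,  6, 7]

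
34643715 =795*43577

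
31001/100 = 310 + 1/100 = 310.01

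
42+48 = 90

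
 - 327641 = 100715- 428356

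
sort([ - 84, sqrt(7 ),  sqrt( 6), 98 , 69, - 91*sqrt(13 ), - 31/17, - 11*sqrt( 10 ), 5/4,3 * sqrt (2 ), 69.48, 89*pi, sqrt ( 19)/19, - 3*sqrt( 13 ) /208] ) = [  -  91*sqrt( 13 ), - 84 , - 11*sqrt(10), - 31/17, - 3*sqrt( 13 ) /208, sqrt( 19 ) /19, 5/4,sqrt(6 ),sqrt(7 ),3 * sqrt(2 ),69,69.48, 98,89*pi ] 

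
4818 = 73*66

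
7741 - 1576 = 6165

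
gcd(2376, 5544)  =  792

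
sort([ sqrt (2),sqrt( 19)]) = [ sqrt( 2 ) , sqrt (19)]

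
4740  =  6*790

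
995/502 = 995/502 = 1.98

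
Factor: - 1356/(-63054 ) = 2^1*3^ ( - 1 )*31^( - 1)  =  2/93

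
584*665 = 388360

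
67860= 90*754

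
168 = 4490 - 4322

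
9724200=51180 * 190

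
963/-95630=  - 1+94667/95630 = -0.01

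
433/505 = 433/505 = 0.86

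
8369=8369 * 1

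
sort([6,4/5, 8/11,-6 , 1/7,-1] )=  [ -6,  -  1,1/7,8/11,4/5 , 6]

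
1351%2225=1351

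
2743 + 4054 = 6797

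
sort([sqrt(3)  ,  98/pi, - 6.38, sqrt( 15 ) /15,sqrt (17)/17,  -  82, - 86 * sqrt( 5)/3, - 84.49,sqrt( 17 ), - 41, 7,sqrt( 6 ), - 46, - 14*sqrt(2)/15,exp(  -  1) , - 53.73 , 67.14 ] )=[ - 84.49 , - 82,-86 * sqrt ( 5) /3, - 53.73,  -  46, - 41, - 6.38,  -  14 * sqrt(2)/15, sqrt( 17 ) /17,sqrt( 15 )/15,exp( - 1), sqrt(3),sqrt(6),sqrt ( 17),7,98/pi, 67.14]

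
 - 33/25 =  - 2 + 17/25 = - 1.32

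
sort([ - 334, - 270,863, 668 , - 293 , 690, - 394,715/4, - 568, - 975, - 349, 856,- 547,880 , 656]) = [-975,  -  568, - 547, - 394, - 349 ,  -  334 , - 293, - 270,  715/4, 656,668,690, 856,  863 , 880]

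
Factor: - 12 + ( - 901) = - 11^1*83^1=   - 913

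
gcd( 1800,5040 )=360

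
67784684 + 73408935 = 141193619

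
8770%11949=8770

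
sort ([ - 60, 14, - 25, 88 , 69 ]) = [ - 60, - 25, 14, 69, 88] 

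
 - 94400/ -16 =5900/1 = 5900.00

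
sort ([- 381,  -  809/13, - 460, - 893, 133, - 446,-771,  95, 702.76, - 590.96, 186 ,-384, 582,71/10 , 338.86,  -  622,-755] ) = [-893, - 771 ,-755, - 622,-590.96, - 460,-446 ,-384,-381, -809/13, 71/10, 95, 133 , 186,338.86,  582, 702.76 ] 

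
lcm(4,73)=292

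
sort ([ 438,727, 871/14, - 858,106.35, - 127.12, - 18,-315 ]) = [ - 858, - 315,-127.12, - 18,871/14,  106.35,438,727 ] 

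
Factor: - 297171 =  - 3^2*7^1*53^1*89^1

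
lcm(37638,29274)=263466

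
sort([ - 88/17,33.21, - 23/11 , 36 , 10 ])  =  [ - 88/17,  -  23/11,10 , 33.21, 36] 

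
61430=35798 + 25632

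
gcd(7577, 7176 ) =1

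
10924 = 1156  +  9768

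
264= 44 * 6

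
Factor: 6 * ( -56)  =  -2^4 * 3^1 * 7^1= - 336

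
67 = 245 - 178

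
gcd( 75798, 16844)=8422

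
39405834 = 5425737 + 33980097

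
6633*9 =59697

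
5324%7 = 4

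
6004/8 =750 + 1/2 = 750.50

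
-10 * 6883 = -68830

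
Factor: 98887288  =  2^3* 12360911^1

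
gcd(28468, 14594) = 2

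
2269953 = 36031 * 63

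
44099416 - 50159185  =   - 6059769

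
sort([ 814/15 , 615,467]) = [ 814/15,467,615 ]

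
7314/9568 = 159/208=0.76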